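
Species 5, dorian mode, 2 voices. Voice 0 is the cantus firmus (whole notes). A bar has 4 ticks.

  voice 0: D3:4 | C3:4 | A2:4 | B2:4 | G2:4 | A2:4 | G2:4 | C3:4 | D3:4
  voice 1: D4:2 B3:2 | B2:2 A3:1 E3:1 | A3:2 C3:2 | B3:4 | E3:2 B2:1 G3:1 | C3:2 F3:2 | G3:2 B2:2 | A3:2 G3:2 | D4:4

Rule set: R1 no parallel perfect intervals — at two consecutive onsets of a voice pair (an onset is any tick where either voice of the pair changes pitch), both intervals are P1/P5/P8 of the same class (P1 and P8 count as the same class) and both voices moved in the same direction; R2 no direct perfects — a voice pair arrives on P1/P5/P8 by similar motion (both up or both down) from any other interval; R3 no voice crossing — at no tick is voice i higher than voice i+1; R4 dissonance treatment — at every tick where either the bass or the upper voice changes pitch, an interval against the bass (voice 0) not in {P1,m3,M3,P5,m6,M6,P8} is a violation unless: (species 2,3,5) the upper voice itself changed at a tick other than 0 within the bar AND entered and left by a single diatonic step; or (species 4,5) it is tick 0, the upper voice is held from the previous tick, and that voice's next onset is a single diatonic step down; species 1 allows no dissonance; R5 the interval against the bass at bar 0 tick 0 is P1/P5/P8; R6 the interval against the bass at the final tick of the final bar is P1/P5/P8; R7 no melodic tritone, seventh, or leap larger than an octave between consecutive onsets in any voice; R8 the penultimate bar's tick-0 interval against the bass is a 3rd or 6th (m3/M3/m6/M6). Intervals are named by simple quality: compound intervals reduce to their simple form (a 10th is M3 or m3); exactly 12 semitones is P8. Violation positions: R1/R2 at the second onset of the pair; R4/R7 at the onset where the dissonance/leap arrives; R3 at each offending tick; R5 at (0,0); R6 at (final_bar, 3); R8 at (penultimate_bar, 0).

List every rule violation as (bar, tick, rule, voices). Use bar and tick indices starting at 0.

(1, 0, R3, (0, 1))
(1, 0, R4, (0, 1))
(1, 1, R3, (0, 1))
(1, 2, R7, (1,))
(3, 0, R2, (0, 1))
(3, 0, R7, (1,))
(7, 0, R7, (1,))
(8, 0, R2, (0, 1))

bar 0: v0=D3 v1=D4 downbeat P8
bar 1: v0=C3 v1=B2 downbeat m2
bar 2: v0=A2 v1=A3 downbeat P8
bar 3: v0=B2 v1=B3 downbeat P8
bar 4: v0=G2 v1=E3 downbeat M6
bar 5: v0=A2 v1=C3 downbeat m3
bar 6: v0=G2 v1=G3 downbeat P8
bar 7: v0=C3 v1=A3 downbeat M6
bar 8: v0=D3 v1=D4 downbeat P8
  -> R3 @ bar 1 tick 0 v(0, 1): C3 above B2
  -> R4 @ bar 1 tick 0 v(0, 1): C3/B2 m2 untreated
  -> R3 @ bar 1 tick 1 v(0, 1): C3 above B2
  -> R7 @ bar 1 tick 2 v(1,): B2->A3 leap 10st
  -> R2 @ bar 3 tick 0 v(0, 1): A2/C3 m3 -> B2/B3 P8 similar
  -> R7 @ bar 3 tick 0 v(1,): C3->B3 leap 11st
  -> R7 @ bar 7 tick 0 v(1,): B2->A3 leap 10st
  -> R2 @ bar 8 tick 0 v(0, 1): C3/G3 P5 -> D3/D4 P8 similar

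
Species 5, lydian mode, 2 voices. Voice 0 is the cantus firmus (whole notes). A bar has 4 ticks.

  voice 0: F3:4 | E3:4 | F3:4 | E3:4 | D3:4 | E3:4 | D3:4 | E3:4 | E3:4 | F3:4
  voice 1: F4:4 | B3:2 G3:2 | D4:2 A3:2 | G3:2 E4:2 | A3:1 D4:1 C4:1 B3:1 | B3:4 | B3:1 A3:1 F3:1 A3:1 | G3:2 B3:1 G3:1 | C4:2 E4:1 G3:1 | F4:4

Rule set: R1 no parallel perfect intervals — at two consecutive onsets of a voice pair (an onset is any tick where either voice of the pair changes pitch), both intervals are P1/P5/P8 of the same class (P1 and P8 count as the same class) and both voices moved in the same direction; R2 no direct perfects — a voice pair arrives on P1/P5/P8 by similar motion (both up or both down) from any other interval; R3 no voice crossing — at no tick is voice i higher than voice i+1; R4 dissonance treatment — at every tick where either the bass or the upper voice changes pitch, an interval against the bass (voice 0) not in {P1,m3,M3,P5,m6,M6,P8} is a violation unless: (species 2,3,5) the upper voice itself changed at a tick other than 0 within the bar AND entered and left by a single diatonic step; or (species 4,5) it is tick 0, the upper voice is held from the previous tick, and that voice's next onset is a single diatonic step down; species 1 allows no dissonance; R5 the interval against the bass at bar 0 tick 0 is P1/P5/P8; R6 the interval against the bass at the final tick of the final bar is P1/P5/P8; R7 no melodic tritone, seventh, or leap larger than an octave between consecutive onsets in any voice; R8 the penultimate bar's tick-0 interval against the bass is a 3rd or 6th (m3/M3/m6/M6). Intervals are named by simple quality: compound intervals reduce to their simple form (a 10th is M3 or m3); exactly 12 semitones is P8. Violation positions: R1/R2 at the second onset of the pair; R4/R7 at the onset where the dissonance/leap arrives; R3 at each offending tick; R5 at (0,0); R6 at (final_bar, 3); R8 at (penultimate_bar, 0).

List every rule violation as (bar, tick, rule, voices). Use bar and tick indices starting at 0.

(1, 0, R2, (0, 1))
(1, 0, R7, (1,))
(4, 0, R2, (0, 1))
(9, 0, R2, (0, 1))
(9, 0, R7, (1,))

bar 0: v0=F3 v1=F4 downbeat P8
bar 1: v0=E3 v1=B3 downbeat P5
bar 2: v0=F3 v1=D4 downbeat M6
bar 3: v0=E3 v1=G3 downbeat m3
bar 4: v0=D3 v1=A3 downbeat P5
bar 5: v0=E3 v1=B3 downbeat P5
bar 6: v0=D3 v1=B3 downbeat M6
bar 7: v0=E3 v1=G3 downbeat m3
bar 8: v0=E3 v1=C4 downbeat m6
bar 9: v0=F3 v1=F4 downbeat P8
  -> R2 @ bar 1 tick 0 v(0, 1): F3/F4 P8 -> E3/B3 P5 similar
  -> R7 @ bar 1 tick 0 v(1,): F4->B3 leap 6st
  -> R2 @ bar 4 tick 0 v(0, 1): E3/E4 P8 -> D3/A3 P5 similar
  -> R2 @ bar 9 tick 0 v(0, 1): E3/G3 m3 -> F3/F4 P8 similar
  -> R7 @ bar 9 tick 0 v(1,): G3->F4 leap 10st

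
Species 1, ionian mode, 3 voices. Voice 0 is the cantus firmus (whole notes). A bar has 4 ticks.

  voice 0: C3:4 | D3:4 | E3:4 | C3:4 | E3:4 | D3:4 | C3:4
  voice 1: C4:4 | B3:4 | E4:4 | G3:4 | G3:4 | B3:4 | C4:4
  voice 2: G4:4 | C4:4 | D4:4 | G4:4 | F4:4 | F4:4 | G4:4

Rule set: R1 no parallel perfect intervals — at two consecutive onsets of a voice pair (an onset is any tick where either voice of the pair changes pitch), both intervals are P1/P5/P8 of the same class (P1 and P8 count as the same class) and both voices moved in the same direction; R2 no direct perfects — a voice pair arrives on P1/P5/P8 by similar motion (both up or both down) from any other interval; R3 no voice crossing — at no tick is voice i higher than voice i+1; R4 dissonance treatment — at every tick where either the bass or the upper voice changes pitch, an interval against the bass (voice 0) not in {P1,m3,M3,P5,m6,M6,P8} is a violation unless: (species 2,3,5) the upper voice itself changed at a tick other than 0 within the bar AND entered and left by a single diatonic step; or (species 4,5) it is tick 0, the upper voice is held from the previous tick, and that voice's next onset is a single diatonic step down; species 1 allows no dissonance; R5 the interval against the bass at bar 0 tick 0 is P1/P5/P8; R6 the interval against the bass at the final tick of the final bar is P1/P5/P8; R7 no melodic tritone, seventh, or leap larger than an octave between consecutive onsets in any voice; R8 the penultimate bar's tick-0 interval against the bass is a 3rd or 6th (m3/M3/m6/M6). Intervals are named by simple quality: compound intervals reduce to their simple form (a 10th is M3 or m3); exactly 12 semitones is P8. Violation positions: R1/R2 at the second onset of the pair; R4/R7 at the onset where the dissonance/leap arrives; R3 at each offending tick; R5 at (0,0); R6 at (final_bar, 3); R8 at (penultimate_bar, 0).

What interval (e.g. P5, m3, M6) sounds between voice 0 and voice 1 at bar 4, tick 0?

m3

voice 0=E3 voice 1=G3 -> m3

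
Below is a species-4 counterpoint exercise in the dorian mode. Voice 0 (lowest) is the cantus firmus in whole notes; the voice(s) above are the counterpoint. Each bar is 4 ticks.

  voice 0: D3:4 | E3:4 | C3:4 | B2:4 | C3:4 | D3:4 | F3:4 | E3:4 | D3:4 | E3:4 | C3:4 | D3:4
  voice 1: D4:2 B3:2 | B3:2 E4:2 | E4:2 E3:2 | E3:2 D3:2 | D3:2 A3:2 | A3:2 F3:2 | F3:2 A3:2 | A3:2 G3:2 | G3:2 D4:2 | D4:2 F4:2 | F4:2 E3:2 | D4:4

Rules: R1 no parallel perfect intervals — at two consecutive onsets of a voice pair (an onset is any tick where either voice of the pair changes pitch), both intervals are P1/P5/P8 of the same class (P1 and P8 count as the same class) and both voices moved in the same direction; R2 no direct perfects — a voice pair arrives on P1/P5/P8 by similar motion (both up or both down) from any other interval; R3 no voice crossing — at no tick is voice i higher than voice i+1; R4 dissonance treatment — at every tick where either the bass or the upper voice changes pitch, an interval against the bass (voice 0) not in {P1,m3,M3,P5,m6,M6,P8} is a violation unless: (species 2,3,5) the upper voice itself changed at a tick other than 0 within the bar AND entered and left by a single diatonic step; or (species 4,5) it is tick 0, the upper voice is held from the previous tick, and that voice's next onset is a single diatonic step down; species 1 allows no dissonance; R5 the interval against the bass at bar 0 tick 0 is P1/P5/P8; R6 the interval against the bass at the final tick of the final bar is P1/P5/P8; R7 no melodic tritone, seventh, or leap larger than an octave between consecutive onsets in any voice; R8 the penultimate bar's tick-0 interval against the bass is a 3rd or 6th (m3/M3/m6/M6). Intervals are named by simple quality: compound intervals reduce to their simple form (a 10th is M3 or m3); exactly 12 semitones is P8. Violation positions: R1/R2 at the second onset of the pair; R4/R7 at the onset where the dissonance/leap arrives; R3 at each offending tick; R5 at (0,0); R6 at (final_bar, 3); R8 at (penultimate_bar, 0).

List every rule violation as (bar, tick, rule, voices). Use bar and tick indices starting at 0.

(4, 0, R4, (0, 1))
(8, 0, R4, (0, 1))
(9, 0, R4, (0, 1))
(9, 2, R4, (0, 1))
(10, 0, R4, (0, 1))
(10, 0, R8, (0, 1))
(10, 2, R7, (1,))
(11, 0, R2, (0, 1))
(11, 0, R7, (1,))

bar 0: v0=D3 v1=D4 downbeat P8
bar 1: v0=E3 v1=B3 downbeat P5
bar 2: v0=C3 v1=E4 downbeat M3
bar 3: v0=B2 v1=E3 downbeat P4
bar 4: v0=C3 v1=D3 downbeat M2
bar 5: v0=D3 v1=A3 downbeat P5
bar 6: v0=F3 v1=F3 downbeat P1
bar 7: v0=E3 v1=A3 downbeat P4
bar 8: v0=D3 v1=G3 downbeat P4
bar 9: v0=E3 v1=D4 downbeat m7
bar 10: v0=C3 v1=F4 downbeat P4
bar 11: v0=D3 v1=D4 downbeat P8
  -> R4 @ bar 4 tick 0 v(0, 1): C3/D3 M2 untreated
  -> R4 @ bar 8 tick 0 v(0, 1): D3/G3 P4 untreated
  -> R4 @ bar 9 tick 0 v(0, 1): E3/D4 m7 untreated
  -> R4 @ bar 9 tick 2 v(0, 1): E3/F4 m2 untreated
  -> R4 @ bar 10 tick 0 v(0, 1): C3/F4 P4 untreated
  -> R8 @ bar 10 tick 0 v(0, 1): penult P4 not 3rd/6th
  -> R7 @ bar 10 tick 2 v(1,): F4->E3 leap 13st
  -> R2 @ bar 11 tick 0 v(0, 1): C3/E3 M3 -> D3/D4 P8 similar
  -> R7 @ bar 11 tick 0 v(1,): E3->D4 leap 10st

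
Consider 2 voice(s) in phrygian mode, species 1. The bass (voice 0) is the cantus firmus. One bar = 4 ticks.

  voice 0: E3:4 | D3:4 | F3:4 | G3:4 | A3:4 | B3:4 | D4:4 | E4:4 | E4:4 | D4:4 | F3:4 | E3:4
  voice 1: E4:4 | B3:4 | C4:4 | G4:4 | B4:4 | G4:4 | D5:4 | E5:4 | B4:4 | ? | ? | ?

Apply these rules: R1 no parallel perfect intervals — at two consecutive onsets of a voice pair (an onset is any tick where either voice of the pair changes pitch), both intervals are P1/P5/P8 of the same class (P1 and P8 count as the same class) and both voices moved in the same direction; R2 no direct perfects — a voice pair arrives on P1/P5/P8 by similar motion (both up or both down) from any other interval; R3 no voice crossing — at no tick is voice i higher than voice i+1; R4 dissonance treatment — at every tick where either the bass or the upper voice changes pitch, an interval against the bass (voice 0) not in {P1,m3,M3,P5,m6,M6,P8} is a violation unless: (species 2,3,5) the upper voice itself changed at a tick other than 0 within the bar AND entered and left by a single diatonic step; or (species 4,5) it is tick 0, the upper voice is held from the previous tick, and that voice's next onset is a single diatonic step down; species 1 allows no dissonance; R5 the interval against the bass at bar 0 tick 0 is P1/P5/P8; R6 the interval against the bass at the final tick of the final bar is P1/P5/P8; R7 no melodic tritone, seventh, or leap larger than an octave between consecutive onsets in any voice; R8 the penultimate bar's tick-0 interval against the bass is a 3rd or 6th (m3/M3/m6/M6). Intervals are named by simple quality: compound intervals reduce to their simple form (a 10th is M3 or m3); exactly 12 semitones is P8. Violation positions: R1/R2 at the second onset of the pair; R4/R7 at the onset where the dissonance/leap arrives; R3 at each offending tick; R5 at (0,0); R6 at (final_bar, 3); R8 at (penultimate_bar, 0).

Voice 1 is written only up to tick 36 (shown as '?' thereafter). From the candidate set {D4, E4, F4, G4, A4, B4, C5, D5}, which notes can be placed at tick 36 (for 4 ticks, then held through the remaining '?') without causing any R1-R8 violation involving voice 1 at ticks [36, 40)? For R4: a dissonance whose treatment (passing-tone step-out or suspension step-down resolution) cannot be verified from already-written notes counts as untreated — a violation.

D4: violates R2
E4: violates R4
F4: violates R7
G4: violates R4
A4: violates R1
B4: legal
C5: violates R4
D5: legal

{B4, D5}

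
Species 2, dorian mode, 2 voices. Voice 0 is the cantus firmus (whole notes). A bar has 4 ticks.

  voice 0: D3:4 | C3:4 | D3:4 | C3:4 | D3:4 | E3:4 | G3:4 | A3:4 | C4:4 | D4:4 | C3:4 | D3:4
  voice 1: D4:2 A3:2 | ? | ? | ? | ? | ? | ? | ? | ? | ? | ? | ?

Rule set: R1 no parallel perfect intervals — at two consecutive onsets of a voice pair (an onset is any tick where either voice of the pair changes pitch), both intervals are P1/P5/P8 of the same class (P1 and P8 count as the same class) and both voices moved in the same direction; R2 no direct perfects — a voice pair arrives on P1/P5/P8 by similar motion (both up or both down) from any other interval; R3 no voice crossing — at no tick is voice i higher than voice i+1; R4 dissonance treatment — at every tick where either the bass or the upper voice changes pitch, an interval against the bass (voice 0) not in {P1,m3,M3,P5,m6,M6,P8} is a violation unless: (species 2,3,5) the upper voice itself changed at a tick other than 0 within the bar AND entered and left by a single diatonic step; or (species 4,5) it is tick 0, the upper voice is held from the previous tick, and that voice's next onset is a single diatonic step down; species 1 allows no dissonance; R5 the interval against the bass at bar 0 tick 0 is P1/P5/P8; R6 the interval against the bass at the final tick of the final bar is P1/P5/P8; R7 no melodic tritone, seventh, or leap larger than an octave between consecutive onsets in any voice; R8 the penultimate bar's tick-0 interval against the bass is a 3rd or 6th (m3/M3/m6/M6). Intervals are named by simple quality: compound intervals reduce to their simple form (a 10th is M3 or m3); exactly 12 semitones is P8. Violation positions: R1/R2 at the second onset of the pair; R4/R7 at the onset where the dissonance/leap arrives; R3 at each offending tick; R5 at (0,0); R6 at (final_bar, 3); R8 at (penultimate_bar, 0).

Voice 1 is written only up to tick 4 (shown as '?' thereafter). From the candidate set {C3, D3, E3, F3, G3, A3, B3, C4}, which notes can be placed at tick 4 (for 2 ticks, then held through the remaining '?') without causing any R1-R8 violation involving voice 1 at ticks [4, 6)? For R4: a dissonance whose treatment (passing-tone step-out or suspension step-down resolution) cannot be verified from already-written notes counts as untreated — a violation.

{A3, C4, E3}

C3: violates R2
D3: violates R4
E3: legal
F3: violates R4
G3: violates R1
A3: legal
B3: violates R4
C4: legal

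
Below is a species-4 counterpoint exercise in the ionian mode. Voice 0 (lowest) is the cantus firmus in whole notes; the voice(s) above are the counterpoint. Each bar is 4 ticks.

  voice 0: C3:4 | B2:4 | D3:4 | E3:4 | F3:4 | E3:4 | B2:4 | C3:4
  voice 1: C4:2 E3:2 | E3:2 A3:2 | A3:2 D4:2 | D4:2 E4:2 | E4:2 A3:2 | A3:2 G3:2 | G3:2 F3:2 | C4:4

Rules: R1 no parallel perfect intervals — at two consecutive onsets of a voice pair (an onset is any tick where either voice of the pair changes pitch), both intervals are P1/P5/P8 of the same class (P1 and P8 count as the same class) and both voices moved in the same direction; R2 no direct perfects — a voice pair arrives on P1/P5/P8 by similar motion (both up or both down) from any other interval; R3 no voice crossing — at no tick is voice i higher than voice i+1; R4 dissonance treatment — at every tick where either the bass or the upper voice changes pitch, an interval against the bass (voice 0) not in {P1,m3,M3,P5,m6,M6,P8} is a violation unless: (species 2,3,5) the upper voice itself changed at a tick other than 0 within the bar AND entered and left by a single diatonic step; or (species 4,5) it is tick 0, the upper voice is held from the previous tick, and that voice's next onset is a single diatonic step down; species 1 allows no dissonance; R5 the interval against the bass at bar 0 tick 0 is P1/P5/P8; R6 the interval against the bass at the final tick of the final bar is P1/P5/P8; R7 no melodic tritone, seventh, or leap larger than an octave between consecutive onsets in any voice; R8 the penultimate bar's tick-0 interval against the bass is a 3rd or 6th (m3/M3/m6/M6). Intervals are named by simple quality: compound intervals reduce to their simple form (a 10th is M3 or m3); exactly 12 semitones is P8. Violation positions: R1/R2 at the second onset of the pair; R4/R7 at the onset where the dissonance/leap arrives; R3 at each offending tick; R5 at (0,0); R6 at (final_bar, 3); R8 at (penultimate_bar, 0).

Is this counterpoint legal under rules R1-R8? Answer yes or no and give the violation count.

bar 0: v0=C3 v1=C4 (P8)
bar 1: v0=B2 v1=E3 (P4)
bar 2: v0=D3 v1=A3 (P5)
bar 3: v0=E3 v1=D4 (m7)
bar 4: v0=F3 v1=E4 (M7)
bar 5: v0=E3 v1=A3 (P4)
bar 6: v0=B2 v1=G3 (m6)
bar 7: v0=C3 v1=C4 (P8)
  R4 @ bar1.0: B2/E3 P4 untreated
  R4 @ bar1.2: B2/A3 m7 untreated
  R4 @ bar3.0: E3/D4 m7 untreated
  R4 @ bar4.0: F3/E4 M7 untreated
  R4 @ bar6.2: B2/F3 TT untreated
  R2 @ bar7.0: B2/F3 TT -> C3/C4 P8 similar

No (6 violations)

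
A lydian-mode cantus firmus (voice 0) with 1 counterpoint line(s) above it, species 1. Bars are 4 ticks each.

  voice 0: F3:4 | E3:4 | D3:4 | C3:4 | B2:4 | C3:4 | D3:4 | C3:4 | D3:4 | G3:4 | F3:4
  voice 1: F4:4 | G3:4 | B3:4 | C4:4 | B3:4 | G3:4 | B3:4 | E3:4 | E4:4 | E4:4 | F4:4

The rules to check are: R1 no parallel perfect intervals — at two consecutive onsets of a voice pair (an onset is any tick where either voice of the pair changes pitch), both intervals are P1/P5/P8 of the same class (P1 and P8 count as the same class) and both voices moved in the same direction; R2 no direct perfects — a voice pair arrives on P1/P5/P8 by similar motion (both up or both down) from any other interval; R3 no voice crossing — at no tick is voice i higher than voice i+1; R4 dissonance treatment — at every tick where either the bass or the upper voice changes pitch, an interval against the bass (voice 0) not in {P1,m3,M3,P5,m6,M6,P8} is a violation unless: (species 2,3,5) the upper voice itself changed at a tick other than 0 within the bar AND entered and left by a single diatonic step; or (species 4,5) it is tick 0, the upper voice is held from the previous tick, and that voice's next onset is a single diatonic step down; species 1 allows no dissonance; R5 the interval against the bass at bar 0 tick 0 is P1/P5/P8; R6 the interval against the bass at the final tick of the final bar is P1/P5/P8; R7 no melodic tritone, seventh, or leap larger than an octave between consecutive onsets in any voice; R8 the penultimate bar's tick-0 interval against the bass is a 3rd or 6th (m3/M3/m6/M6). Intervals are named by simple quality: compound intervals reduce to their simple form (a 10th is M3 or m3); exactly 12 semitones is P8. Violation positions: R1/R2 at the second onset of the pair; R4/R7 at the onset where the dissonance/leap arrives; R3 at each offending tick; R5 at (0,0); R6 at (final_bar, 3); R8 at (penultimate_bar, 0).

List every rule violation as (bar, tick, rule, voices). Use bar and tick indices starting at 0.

(1, 0, R7, (1,))
(4, 0, R1, (0, 1))
(8, 0, R4, (0, 1))

bar 0: v0=F3 v1=F4 downbeat P8
bar 1: v0=E3 v1=G3 downbeat m3
bar 2: v0=D3 v1=B3 downbeat M6
bar 3: v0=C3 v1=C4 downbeat P8
bar 4: v0=B2 v1=B3 downbeat P8
bar 5: v0=C3 v1=G3 downbeat P5
bar 6: v0=D3 v1=B3 downbeat M6
bar 7: v0=C3 v1=E3 downbeat M3
bar 8: v0=D3 v1=E4 downbeat M2
bar 9: v0=G3 v1=E4 downbeat M6
bar 10: v0=F3 v1=F4 downbeat P8
  -> R7 @ bar 1 tick 0 v(1,): F4->G3 leap 10st
  -> R1 @ bar 4 tick 0 v(0, 1): C3/C4 P8 -> B2/B3 P8 similar
  -> R4 @ bar 8 tick 0 v(0, 1): D3/E4 M2 untreated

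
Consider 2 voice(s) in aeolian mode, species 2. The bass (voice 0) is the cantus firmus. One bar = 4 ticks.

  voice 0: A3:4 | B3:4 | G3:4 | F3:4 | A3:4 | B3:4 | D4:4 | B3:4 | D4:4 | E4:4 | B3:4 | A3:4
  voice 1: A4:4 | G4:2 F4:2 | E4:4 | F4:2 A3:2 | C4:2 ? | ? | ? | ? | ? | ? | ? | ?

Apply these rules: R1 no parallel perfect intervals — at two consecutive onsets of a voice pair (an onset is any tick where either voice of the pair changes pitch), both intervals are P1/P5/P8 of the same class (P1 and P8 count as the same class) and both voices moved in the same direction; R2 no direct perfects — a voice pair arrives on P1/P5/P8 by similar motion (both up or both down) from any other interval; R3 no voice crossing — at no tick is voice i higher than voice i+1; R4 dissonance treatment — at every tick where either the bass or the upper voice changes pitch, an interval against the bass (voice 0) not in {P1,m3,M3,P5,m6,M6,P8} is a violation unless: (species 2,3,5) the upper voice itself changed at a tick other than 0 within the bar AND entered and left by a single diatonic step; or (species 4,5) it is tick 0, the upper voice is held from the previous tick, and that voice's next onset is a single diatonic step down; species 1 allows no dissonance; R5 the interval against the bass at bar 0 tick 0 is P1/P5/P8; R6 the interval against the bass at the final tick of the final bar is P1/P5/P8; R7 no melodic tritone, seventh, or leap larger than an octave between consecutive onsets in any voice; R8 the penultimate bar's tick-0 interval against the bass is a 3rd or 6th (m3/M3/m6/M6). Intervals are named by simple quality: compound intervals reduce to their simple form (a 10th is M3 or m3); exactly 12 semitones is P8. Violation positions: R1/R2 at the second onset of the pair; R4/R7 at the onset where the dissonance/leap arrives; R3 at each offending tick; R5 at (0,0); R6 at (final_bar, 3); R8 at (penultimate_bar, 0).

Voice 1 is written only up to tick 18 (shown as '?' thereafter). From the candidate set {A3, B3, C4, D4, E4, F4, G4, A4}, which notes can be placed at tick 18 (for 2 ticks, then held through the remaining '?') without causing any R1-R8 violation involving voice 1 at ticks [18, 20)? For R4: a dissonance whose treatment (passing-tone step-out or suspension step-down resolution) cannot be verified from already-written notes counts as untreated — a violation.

A3: legal
B3: violates R4
C4: legal
D4: violates R4
E4: legal
F4: legal
G4: violates R4
A4: legal

{A3, A4, C4, E4, F4}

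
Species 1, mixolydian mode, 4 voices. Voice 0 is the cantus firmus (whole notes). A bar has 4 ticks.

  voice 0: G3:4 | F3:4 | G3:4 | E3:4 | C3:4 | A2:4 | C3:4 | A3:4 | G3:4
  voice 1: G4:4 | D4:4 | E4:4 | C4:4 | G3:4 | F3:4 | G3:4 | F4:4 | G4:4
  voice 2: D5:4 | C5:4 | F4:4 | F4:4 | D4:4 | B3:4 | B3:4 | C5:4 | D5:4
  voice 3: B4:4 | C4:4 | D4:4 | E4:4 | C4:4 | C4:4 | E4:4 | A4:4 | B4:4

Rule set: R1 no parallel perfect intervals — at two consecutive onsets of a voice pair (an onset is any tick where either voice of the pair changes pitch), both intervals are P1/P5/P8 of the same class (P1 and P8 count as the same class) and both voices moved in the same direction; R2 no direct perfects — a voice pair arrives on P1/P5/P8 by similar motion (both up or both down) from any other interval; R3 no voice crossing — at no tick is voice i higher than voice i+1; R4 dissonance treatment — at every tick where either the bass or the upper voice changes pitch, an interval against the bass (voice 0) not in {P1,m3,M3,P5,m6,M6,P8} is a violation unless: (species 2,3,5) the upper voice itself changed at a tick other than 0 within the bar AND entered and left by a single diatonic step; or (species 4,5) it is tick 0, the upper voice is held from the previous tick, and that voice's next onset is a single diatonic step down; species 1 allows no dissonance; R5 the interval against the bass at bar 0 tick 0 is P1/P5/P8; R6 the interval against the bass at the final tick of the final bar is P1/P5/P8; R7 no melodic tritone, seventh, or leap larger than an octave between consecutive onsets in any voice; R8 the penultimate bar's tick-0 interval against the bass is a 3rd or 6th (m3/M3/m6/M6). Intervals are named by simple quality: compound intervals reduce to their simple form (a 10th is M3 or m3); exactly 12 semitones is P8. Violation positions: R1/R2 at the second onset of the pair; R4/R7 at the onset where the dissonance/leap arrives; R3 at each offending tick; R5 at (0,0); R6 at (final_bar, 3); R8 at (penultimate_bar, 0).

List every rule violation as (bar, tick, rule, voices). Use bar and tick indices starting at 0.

(0, 0, R3, (2, 3))
(0, 0, R5, (0, 3))
(0, 1, R3, (2, 3))
(0, 2, R3, (2, 3))
(0, 3, R3, (2, 3))
(1, 0, R1, (0, 2))
(1, 0, R2, (0, 3))
(1, 0, R2, (2, 3))
(1, 0, R3, (2, 3))
(1, 0, R7, (3,))
(1, 1, R3, (2, 3))
(1, 2, R3, (2, 3))
(1, 3, R3, (2, 3))
(2, 0, R1, (0, 3))
(2, 0, R3, (2, 3))
(2, 0, R4, (0, 2))
(2, 1, R3, (2, 3))
(2, 2, R3, (2, 3))
(2, 3, R3, (2, 3))
(3, 0, R3, (2, 3))
(3, 0, R4, (0, 2))
(3, 1, R3, (2, 3))
(3, 2, R3, (2, 3))
(3, 3, R3, (2, 3))
(4, 0, R1, (0, 3))
(4, 0, R2, (0, 1))
(4, 0, R2, (1, 2))
(4, 0, R3, (2, 3))
(4, 0, R4, (0, 2))
(4, 1, R3, (2, 3))
(4, 2, R3, (2, 3))
(4, 3, R3, (2, 3))
(5, 0, R4, (0, 2))
(6, 0, R2, (0, 1))
(6, 0, R4, (0, 2))
(7, 0, R2, (0, 3))
(7, 0, R2, (1, 2))
(7, 0, R3, (2, 3))
(7, 0, R7, (1,))
(7, 0, R7, (2,))
(7, 0, R8, (0, 3))
(7, 1, R3, (2, 3))
(7, 2, R3, (2, 3))
(7, 3, R3, (2, 3))
(8, 0, R1, (1, 2))
(8, 0, R3, (2, 3))
(8, 1, R3, (2, 3))
(8, 2, R3, (2, 3))
(8, 3, R3, (2, 3))
(8, 3, R6, (0, 3))

bar 0: v0=G3 v1=G4 v2=D5 v3=B4 downbeat M3
bar 1: v0=F3 v1=D4 v2=C5 v3=C4 downbeat P5
bar 2: v0=G3 v1=E4 v2=F4 v3=D4 downbeat P5
bar 3: v0=E3 v1=C4 v2=F4 v3=E4 downbeat P8
bar 4: v0=C3 v1=G3 v2=D4 v3=C4 downbeat P8
bar 5: v0=A2 v1=F3 v2=B3 v3=C4 downbeat m3
bar 6: v0=C3 v1=G3 v2=B3 v3=E4 downbeat M3
bar 7: v0=A3 v1=F4 v2=C5 v3=A4 downbeat P8
bar 8: v0=G3 v1=G4 v2=D5 v3=B4 downbeat M3
  -> R3 @ bar 0 tick 0 v(2, 3): D5 above B4
  -> R5 @ bar 0 tick 0 v(0, 3): opens on M3
  -> R3 @ bar 0 tick 1 v(2, 3): D5 above B4
  -> R3 @ bar 0 tick 2 v(2, 3): D5 above B4
  -> R3 @ bar 0 tick 3 v(2, 3): D5 above B4
  -> R1 @ bar 1 tick 0 v(0, 2): G3/D5 P5 -> F3/C5 P5 similar
  -> R2 @ bar 1 tick 0 v(0, 3): G3/B4 M3 -> F3/C4 P5 similar
  -> R2 @ bar 1 tick 0 v(2, 3): D5/B4 m3 -> C5/C4 P8 similar
  -> R3 @ bar 1 tick 0 v(2, 3): C5 above C4
  -> R7 @ bar 1 tick 0 v(3,): B4->C4 leap 11st
  -> R3 @ bar 1 tick 1 v(2, 3): C5 above C4
  -> R3 @ bar 1 tick 2 v(2, 3): C5 above C4
  -> R3 @ bar 1 tick 3 v(2, 3): C5 above C4
  -> R1 @ bar 2 tick 0 v(0, 3): F3/C4 P5 -> G3/D4 P5 similar
  -> R3 @ bar 2 tick 0 v(2, 3): F4 above D4
  -> R4 @ bar 2 tick 0 v(0, 2): G3/F4 m7 untreated
  -> R3 @ bar 2 tick 1 v(2, 3): F4 above D4
  -> R3 @ bar 2 tick 2 v(2, 3): F4 above D4
  -> R3 @ bar 2 tick 3 v(2, 3): F4 above D4
  -> R3 @ bar 3 tick 0 v(2, 3): F4 above E4
  -> R4 @ bar 3 tick 0 v(0, 2): E3/F4 m2 untreated
  -> R3 @ bar 3 tick 1 v(2, 3): F4 above E4
  -> R3 @ bar 3 tick 2 v(2, 3): F4 above E4
  -> R3 @ bar 3 tick 3 v(2, 3): F4 above E4
  -> R1 @ bar 4 tick 0 v(0, 3): E3/E4 P8 -> C3/C4 P8 similar
  -> R2 @ bar 4 tick 0 v(0, 1): E3/C4 m6 -> C3/G3 P5 similar
  -> R2 @ bar 4 tick 0 v(1, 2): C4/F4 P4 -> G3/D4 P5 similar
  -> R3 @ bar 4 tick 0 v(2, 3): D4 above C4
  -> R4 @ bar 4 tick 0 v(0, 2): C3/D4 M2 untreated
  -> R3 @ bar 4 tick 1 v(2, 3): D4 above C4
  -> R3 @ bar 4 tick 2 v(2, 3): D4 above C4
  -> R3 @ bar 4 tick 3 v(2, 3): D4 above C4
  -> R4 @ bar 5 tick 0 v(0, 2): A2/B3 M2 untreated
  -> R2 @ bar 6 tick 0 v(0, 1): A2/F3 m6 -> C3/G3 P5 similar
  -> R4 @ bar 6 tick 0 v(0, 2): C3/B3 M7 untreated
  -> R2 @ bar 7 tick 0 v(0, 3): C3/E4 M3 -> A3/A4 P8 similar
  -> R2 @ bar 7 tick 0 v(1, 2): G3/B3 M3 -> F4/C5 P5 similar
  -> R3 @ bar 7 tick 0 v(2, 3): C5 above A4
  -> R7 @ bar 7 tick 0 v(1,): G3->F4 leap 10st
  -> R7 @ bar 7 tick 0 v(2,): B3->C5 leap 13st
  -> R8 @ bar 7 tick 0 v(0, 3): penult P8 not 3rd/6th
  -> R3 @ bar 7 tick 1 v(2, 3): C5 above A4
  -> R3 @ bar 7 tick 2 v(2, 3): C5 above A4
  -> R3 @ bar 7 tick 3 v(2, 3): C5 above A4
  -> R1 @ bar 8 tick 0 v(1, 2): F4/C5 P5 -> G4/D5 P5 similar
  -> R3 @ bar 8 tick 0 v(2, 3): D5 above B4
  -> R3 @ bar 8 tick 1 v(2, 3): D5 above B4
  -> R3 @ bar 8 tick 2 v(2, 3): D5 above B4
  -> R3 @ bar 8 tick 3 v(2, 3): D5 above B4
  -> R6 @ bar 8 tick 3 v(0, 3): closes on M3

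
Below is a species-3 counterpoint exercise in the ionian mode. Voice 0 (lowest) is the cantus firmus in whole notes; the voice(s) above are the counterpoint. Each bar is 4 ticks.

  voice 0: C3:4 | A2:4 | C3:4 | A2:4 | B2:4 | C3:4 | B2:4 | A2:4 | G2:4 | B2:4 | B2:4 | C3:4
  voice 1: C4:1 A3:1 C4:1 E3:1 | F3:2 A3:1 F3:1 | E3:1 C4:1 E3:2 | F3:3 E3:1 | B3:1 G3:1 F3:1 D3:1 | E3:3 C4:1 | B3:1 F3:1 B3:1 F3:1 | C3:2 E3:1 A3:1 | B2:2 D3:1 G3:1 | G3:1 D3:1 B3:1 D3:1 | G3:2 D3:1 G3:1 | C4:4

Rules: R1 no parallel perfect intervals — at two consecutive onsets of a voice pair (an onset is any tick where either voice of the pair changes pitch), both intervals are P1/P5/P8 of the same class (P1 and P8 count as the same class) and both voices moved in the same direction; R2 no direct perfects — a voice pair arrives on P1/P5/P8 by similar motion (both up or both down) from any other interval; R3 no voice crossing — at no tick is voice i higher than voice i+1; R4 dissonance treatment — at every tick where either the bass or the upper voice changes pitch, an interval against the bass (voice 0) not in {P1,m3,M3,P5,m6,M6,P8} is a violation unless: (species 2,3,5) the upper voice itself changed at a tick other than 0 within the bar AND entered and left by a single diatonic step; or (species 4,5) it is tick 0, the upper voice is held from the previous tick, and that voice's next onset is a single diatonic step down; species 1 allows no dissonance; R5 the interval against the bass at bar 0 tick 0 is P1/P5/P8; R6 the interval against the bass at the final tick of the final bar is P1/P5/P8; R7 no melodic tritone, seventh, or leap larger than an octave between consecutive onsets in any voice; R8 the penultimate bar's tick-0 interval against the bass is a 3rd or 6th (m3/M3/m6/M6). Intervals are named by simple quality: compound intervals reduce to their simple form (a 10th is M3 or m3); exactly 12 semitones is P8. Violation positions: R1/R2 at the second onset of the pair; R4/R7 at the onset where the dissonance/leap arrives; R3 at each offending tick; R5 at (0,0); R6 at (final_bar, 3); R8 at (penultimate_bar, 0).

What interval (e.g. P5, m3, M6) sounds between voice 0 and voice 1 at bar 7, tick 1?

m3

voice 0=A2 voice 1=C3 -> m3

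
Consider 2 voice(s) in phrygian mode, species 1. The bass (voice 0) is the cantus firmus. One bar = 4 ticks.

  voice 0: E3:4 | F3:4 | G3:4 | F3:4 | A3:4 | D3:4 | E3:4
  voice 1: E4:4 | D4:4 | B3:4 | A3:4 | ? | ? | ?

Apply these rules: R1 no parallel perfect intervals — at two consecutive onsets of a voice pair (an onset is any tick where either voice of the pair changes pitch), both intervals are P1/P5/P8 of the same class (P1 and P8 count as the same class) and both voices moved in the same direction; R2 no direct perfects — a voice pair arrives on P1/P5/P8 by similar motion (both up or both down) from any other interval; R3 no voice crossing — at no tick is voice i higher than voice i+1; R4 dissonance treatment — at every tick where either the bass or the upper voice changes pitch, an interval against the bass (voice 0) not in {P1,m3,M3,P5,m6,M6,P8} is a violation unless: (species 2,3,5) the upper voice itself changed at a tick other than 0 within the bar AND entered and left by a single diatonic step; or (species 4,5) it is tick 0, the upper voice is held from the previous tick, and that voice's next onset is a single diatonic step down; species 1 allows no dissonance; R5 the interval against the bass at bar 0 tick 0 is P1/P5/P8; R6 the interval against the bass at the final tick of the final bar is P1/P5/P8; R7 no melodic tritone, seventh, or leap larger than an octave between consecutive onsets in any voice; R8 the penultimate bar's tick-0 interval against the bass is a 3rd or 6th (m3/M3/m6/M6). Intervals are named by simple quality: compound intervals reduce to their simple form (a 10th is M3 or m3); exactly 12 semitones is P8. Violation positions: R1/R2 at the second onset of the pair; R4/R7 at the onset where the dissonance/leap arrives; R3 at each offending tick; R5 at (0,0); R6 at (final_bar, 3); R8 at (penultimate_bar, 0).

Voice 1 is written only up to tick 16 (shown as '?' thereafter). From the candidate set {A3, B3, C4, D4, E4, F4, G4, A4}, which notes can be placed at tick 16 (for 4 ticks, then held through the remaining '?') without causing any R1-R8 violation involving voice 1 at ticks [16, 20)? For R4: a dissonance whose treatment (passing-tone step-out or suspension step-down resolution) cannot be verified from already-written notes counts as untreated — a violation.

A3: legal
B3: violates R4
C4: legal
D4: violates R4
E4: violates R2
F4: legal
G4: violates R4,R7
A4: violates R2

{A3, C4, F4}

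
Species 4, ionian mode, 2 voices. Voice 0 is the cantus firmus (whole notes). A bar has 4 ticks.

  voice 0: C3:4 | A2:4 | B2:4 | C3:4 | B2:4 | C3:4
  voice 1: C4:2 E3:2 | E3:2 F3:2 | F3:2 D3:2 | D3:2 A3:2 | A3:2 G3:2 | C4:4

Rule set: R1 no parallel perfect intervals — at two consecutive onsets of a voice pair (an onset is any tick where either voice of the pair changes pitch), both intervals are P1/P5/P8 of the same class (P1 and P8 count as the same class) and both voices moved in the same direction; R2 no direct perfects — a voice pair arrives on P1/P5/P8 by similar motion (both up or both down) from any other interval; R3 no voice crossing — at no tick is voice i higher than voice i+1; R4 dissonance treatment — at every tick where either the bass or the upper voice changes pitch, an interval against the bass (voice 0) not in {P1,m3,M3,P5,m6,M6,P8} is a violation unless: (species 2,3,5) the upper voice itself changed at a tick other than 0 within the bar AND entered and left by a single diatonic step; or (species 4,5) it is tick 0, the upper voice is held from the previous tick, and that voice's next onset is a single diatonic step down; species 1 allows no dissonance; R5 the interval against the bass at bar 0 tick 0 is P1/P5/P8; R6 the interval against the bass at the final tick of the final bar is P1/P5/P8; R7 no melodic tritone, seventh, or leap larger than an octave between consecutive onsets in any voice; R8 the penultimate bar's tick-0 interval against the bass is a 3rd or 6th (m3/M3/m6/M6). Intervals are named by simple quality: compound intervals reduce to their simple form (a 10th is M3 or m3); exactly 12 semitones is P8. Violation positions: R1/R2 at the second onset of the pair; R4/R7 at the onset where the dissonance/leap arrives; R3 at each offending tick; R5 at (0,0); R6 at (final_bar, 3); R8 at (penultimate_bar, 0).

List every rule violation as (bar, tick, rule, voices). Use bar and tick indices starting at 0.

(2, 0, R4, (0, 1))
(3, 0, R4, (0, 1))
(4, 0, R8, (0, 1))
(5, 0, R2, (0, 1))

bar 0: v0=C3 v1=C4 downbeat P8
bar 1: v0=A2 v1=E3 downbeat P5
bar 2: v0=B2 v1=F3 downbeat TT
bar 3: v0=C3 v1=D3 downbeat M2
bar 4: v0=B2 v1=A3 downbeat m7
bar 5: v0=C3 v1=C4 downbeat P8
  -> R4 @ bar 2 tick 0 v(0, 1): B2/F3 TT untreated
  -> R4 @ bar 3 tick 0 v(0, 1): C3/D3 M2 untreated
  -> R8 @ bar 4 tick 0 v(0, 1): penult m7 not 3rd/6th
  -> R2 @ bar 5 tick 0 v(0, 1): B2/G3 m6 -> C3/C4 P8 similar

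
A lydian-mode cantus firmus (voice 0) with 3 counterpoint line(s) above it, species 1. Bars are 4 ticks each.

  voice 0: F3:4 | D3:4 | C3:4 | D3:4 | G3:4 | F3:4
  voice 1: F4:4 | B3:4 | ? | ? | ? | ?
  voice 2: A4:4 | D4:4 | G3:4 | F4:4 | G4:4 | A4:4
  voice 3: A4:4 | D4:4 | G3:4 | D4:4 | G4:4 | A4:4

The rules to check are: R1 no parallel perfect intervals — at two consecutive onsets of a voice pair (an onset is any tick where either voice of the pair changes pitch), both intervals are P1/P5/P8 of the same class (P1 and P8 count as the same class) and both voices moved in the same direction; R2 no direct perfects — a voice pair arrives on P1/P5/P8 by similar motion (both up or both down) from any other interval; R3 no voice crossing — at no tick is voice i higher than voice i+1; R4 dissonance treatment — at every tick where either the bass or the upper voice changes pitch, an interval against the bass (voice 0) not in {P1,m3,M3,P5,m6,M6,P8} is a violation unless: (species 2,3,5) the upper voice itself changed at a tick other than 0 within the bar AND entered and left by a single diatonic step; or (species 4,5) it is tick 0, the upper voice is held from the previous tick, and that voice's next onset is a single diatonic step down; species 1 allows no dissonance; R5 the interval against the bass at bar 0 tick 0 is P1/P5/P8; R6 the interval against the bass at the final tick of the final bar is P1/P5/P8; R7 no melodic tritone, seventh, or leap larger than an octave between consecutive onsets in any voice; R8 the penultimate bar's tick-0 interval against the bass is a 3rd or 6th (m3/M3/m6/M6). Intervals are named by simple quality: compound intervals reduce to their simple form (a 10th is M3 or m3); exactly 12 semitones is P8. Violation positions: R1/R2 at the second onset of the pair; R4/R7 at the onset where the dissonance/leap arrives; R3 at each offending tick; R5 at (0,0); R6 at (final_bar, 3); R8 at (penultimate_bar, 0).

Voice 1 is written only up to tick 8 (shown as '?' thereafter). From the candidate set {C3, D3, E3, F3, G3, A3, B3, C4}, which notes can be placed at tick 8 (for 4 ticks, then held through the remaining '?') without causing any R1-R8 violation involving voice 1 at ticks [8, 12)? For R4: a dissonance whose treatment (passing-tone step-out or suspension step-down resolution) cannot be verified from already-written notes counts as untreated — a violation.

C3: violates R2,R7
D3: violates R4
E3: legal
F3: violates R4,R7
G3: violates R2
A3: violates R3
B3: violates R3,R4
C4: violates R3

{E3}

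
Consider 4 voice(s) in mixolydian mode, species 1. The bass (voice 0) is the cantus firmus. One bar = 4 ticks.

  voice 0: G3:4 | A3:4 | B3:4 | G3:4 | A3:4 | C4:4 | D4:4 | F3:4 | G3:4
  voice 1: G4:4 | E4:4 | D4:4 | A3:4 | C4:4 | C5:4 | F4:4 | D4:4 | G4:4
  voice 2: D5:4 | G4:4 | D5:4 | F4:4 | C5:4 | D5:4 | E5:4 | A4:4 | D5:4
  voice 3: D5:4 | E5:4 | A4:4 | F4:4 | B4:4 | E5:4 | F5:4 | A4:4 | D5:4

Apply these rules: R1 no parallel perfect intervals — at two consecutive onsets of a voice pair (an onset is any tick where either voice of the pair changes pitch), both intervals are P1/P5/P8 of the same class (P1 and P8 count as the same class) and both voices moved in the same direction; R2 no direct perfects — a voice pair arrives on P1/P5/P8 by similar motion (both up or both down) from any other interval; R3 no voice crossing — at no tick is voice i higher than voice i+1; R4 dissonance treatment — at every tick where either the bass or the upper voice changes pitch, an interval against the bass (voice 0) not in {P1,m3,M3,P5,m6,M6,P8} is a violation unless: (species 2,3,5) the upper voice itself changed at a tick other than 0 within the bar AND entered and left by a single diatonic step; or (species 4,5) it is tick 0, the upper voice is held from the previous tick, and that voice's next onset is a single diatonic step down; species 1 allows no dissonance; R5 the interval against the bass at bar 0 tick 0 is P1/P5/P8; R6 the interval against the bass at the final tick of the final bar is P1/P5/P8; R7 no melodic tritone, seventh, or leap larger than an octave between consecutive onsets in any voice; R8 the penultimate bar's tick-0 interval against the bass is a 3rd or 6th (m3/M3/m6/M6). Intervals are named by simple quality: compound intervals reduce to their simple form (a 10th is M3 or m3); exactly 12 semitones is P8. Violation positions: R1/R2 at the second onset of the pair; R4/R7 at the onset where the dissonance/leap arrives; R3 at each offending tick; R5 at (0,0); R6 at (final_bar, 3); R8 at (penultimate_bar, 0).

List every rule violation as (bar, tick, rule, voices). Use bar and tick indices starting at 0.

bar 0: v0=G3 v1=G4 v2=D5 v3=D5 downbeat P5
bar 1: v0=A3 v1=E4 v2=G4 v3=E5 downbeat P5
bar 2: v0=B3 v1=D4 v2=D5 v3=A4 downbeat m7
bar 3: v0=G3 v1=A3 v2=F4 v3=F4 downbeat m7
bar 4: v0=A3 v1=C4 v2=C5 v3=B4 downbeat M2
bar 5: v0=C4 v1=C5 v2=D5 v3=E5 downbeat M3
bar 6: v0=D4 v1=F4 v2=E5 v3=F5 downbeat m3
bar 7: v0=F3 v1=D4 v2=A4 v3=A4 downbeat M3
bar 8: v0=G3 v1=G4 v2=D5 v3=D5 downbeat P5
  -> R1 @ bar 1 tick 0 v(0, 3): G3/D5 P5 -> A3/E5 P5 similar
  -> R4 @ bar 1 tick 0 v(0, 2): A3/G4 m7 untreated
  -> R2 @ bar 2 tick 0 v(1, 3): E4/E5 P8 -> D4/A4 P5 similar
  -> R3 @ bar 2 tick 0 v(2, 3): D5 above A4
  -> R4 @ bar 2 tick 0 v(0, 3): B3/A4 m7 untreated
  -> R3 @ bar 2 tick 1 v(2, 3): D5 above A4
  -> R3 @ bar 2 tick 2 v(2, 3): D5 above A4
  -> R3 @ bar 2 tick 3 v(2, 3): D5 above A4
  -> R2 @ bar 3 tick 0 v(2, 3): D5/A4 P4 -> F4/F4 P1 similar
  -> R4 @ bar 3 tick 0 v(0, 1): G3/A3 M2 untreated
  -> R4 @ bar 3 tick 0 v(0, 2): G3/F4 m7 untreated
  -> R4 @ bar 3 tick 0 v(0, 3): G3/F4 m7 untreated
  -> R2 @ bar 4 tick 0 v(1, 2): A3/F4 m6 -> C4/C5 P8 similar
  -> R3 @ bar 4 tick 0 v(2, 3): C5 above B4
  -> R4 @ bar 4 tick 0 v(0, 3): A3/B4 M2 untreated
  -> R7 @ bar 4 tick 0 v(3,): F4->B4 leap 6st
  -> R3 @ bar 4 tick 1 v(2, 3): C5 above B4
  -> R3 @ bar 4 tick 2 v(2, 3): C5 above B4
  -> R3 @ bar 4 tick 3 v(2, 3): C5 above B4
  -> R2 @ bar 5 tick 0 v(0, 1): A3/C4 m3 -> C4/C5 P8 similar
  -> R4 @ bar 5 tick 0 v(0, 2): C4/D5 M2 untreated
  -> R4 @ bar 6 tick 0 v(0, 2): D4/E5 M2 untreated
  -> R2 @ bar 7 tick 0 v(1, 2): F4/E5 M7 -> D4/A4 P5 similar
  -> R2 @ bar 7 tick 0 v(1, 3): F4/F5 P8 -> D4/A4 P5 similar
  -> R2 @ bar 7 tick 0 v(2, 3): E5/F5 m2 -> A4/A4 P1 similar
  -> R1 @ bar 8 tick 0 v(1, 2): D4/A4 P5 -> G4/D5 P5 similar
  -> R1 @ bar 8 tick 0 v(1, 3): D4/A4 P5 -> G4/D5 P5 similar
  -> R1 @ bar 8 tick 0 v(2, 3): A4/A4 P1 -> D5/D5 P1 similar
  -> R2 @ bar 8 tick 0 v(0, 1): F3/D4 M6 -> G3/G4 P8 similar
  -> R2 @ bar 8 tick 0 v(0, 2): F3/A4 M3 -> G3/D5 P5 similar
  -> R2 @ bar 8 tick 0 v(0, 3): F3/A4 M3 -> G3/D5 P5 similar

(1, 0, R1, (0, 3))
(1, 0, R4, (0, 2))
(2, 0, R2, (1, 3))
(2, 0, R3, (2, 3))
(2, 0, R4, (0, 3))
(2, 1, R3, (2, 3))
(2, 2, R3, (2, 3))
(2, 3, R3, (2, 3))
(3, 0, R2, (2, 3))
(3, 0, R4, (0, 1))
(3, 0, R4, (0, 2))
(3, 0, R4, (0, 3))
(4, 0, R2, (1, 2))
(4, 0, R3, (2, 3))
(4, 0, R4, (0, 3))
(4, 0, R7, (3,))
(4, 1, R3, (2, 3))
(4, 2, R3, (2, 3))
(4, 3, R3, (2, 3))
(5, 0, R2, (0, 1))
(5, 0, R4, (0, 2))
(6, 0, R4, (0, 2))
(7, 0, R2, (1, 2))
(7, 0, R2, (1, 3))
(7, 0, R2, (2, 3))
(8, 0, R1, (1, 2))
(8, 0, R1, (1, 3))
(8, 0, R1, (2, 3))
(8, 0, R2, (0, 1))
(8, 0, R2, (0, 2))
(8, 0, R2, (0, 3))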